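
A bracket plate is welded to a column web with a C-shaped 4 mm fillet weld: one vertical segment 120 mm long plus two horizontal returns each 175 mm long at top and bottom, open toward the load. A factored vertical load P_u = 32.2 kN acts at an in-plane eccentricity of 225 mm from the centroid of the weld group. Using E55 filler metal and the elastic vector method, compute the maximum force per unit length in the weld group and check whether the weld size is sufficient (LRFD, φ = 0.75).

E55XX → F_EXX = 550 MPa.
Total weld length L_w = 470 mm. Treat welds as unit-width lines.
Centroid: x̄ = 2×175×87.5 / 470 = 65.16 mm from the vertical weld.
Polar moment about centroid: J = I_x + I_y = [120³/12 + 2×175×60²] + [120×65.16² + 2(175³/12 + 175×22.34²)] = 2981000 mm³.
Direct shear f_v = P/L_w = 32.2×10³ / 470 = 68.51 N/mm (vertical).
Torsion M = P·e = 32.2×10³ × 225 = 7245000 N·mm.
Critical point at (x, y) = (109.8, 60) from centroid. f_tx = M·y/J = 145.8 N/mm; f_ty = M·x/J = 266.9 N/mm.
Resultant f_max = √[f_tx² + (f_v + f_ty)²] = √[145.8² + (68.51 + 266.9)²] = 365.7 N/mm.
Capacity per unit length: φr_n = 0.75 × 0.6 × 550 × (0.707 × 4) = 699.9 N/mm.
365.7 ≤ 699.9 → adequate.

f_max ≈ 366 N/mm; adequate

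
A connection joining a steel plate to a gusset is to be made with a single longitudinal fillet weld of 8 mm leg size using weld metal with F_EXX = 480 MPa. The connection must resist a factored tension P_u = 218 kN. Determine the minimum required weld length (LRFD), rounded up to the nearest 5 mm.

Throat t_e = 0.707 × 8 = 5.656 mm.
φr_n = 0.75 × 0.6 × 480 × 5.656 × 10⁻³ = 1.222 kN/mm.
L_req = P_u / φr_n = 218 / 1.222 = 178.4 mm total.
Round up → use L = 180 mm.

L = 180 mm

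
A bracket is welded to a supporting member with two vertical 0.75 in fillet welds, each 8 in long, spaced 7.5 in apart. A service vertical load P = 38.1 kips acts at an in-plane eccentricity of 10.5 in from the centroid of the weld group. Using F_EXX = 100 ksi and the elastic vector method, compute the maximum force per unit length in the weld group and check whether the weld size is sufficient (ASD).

f_max ≈ 8.87 kip/in; adequate

Total weld length L_w = 16 in. Treat welds as unit-width lines.
Polar moment about centroid: J = 2[d³/12 + d(b/2)²] = 2[8³/12 + 8×3.75²] = 310.3 in³.
Direct shear f_v = P/L_w = 38.1 / 16 = 2.381 kip/in (vertical).
Torsion M = P·e = 38.1 × 10.5 = 400.05 kip·in.
Critical point at (x, y) = (3.75, 4) from centroid. f_tx = M·y/J = 5.156 kip/in; f_ty = M·x/J = 4.834 kip/in.
Resultant f_max = √[f_tx² + (f_v + f_ty)²] = √[5.156² + (2.381 + 4.834)²] = 8.868 kip/in.
Capacity per unit length: r_n/Ω = (1/2.0) × 0.6 × 100 × (0.707 × 0.75) = 15.91 kip/in.
8.868 ≤ 15.91 → adequate.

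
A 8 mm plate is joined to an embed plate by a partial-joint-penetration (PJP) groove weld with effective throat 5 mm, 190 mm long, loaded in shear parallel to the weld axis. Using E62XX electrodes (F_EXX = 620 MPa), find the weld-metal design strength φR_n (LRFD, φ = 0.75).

Effective throat (given) t_e = 5 mm.
A_we = 5 × 190 = 950 mm².
F_nw = 0.6 F_EXX = 372 MPa.
φR_n = 0.75 × 372 × 950 × 10⁻³ = 265.1 kN.

φR_n ≈ 265 kN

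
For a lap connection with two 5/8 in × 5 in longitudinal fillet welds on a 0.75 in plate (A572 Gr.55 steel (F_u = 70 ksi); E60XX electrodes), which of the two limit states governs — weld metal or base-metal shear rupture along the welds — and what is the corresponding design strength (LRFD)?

φR_n ≈ 119 kips (weld metal governs)

E60XX → F_EXX = 60 ksi.
t_e = 0.707 × 0.625 = 0.4419 in; L = 10 in.
Weld metal: φR_n = 0.75 × 0.6 × 60 × 0.4419 × 10 = 119.3 kips.
Base metal (shear rupture): φR_n = 0.75 × 0.6 × 70 × 0.75 × 10 = 236.2 kips.
Governing: weld metal.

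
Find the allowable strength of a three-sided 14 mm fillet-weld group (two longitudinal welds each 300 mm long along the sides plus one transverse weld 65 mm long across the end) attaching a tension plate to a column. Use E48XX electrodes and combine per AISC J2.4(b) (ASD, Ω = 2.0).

E48XX → F_EXX = 480 MPa.
t_e = 0.707 × 14 = 9.898 mm.
R_nwl = 0.6 × 480 × 9.898 × 600 × 10⁻³ = 1710 kN (longitudinal, 2 welds).
R_nwt = 0.6 × 480 × 9.898 × 65 × 10⁻³ = 185.3 kN (transverse, base value).
(i) R_nwl + R_nwt = 1896 kN; (ii) 0.85 R_nwl + 1.5 R_nwt = 1732 kN.
R_n = max = 1896 kN [governs: (i)]; R_n/Ω = 947.8 kN.

R_n/Ω ≈ 948 kN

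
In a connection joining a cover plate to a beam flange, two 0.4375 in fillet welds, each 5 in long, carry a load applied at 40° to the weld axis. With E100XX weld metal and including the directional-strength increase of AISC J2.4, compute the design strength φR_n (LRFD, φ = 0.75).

φR_n ≈ 175 kips

E100XX → F_EXX = 100 ksi.
t_e = 0.707 × 0.4375 = 0.3093 in; A_we = 0.3093 × 10 = 3.093 in².
Directional factor: 1.0 + 0.5 sin^1.5(40°) = 1.258.
F_nw = 0.6 × 100 × 1.258 = 75.46 ksi.
φR_n = 0.75 × 75.46 × 3.093 = 175.1 kips.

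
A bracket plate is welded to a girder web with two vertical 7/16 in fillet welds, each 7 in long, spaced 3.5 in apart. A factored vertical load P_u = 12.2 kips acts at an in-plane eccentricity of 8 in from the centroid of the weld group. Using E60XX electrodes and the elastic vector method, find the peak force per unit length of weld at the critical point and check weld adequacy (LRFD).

E60XX → F_EXX = 60 ksi.
Total weld length L_w = 14 in. Treat welds as unit-width lines.
Polar moment about centroid: J = 2[d³/12 + d(b/2)²] = 2[7³/12 + 7×1.75²] = 100 in³.
Direct shear f_v = P/L_w = 12.2 / 14 = 0.8714 kip/in (vertical).
Torsion M = P·e = 12.2 × 8 = 97.6 kip·in.
Critical point at (x, y) = (1.75, 3.5) from centroid. f_tx = M·y/J = 3.415 kip/in; f_ty = M·x/J = 1.707 kip/in.
Resultant f_max = √[f_tx² + (f_v + f_ty)²] = √[3.415² + (0.8714 + 1.707)²] = 4.279 kip/in.
Capacity per unit length: φr_n = 0.75 × 0.6 × 60 × (0.707 × 0.4375) = 8.351 kip/in.
4.279 ≤ 8.351 → adequate.

f_max ≈ 4.28 kip/in; adequate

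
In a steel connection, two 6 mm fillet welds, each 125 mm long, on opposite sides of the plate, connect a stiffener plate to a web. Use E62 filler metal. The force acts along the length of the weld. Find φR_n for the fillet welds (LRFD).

E62XX → F_EXX = 620 MPa.
Effective throat t_e = 0.707 × 6 = 4.242 mm.
Total length L = 250 mm; A_we = 4.242 × 250 = 1060 mm².
F_nw = 0.6 F_EXX = 0.6 × 620 = 372 MPa.
φR_n = 0.75 × 372 × 1060 × 10⁻³ = 295.9 kN.

φR_n ≈ 296 kN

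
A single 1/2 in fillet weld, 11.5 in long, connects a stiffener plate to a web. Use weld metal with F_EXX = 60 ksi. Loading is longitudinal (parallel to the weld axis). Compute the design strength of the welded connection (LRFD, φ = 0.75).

φR_n ≈ 110 kip

Effective throat t_e = 0.707 × 0.5 = 0.3535 in.
Total length L = 11.5 in; A_we = 0.3535 × 11.5 = 4.065 in².
F_nw = 0.6 F_EXX = 0.6 × 60 = 36 ksi.
φR_n = 0.75 × 36 × 4.065 = 109.8 kip.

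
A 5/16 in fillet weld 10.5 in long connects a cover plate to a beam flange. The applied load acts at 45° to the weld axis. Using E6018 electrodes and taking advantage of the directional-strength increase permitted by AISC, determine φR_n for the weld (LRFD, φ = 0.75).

φR_n ≈ 81.3 kip

E60XX → F_EXX = 60 ksi.
t_e = 0.707 × 0.3125 = 0.2209 in; A_we = 0.2209 × 10.5 = 2.32 in².
Directional factor: 1.0 + 0.5 sin^1.5(45°) = 1.297.
F_nw = 0.6 × 60 × 1.297 = 46.7 ksi.
φR_n = 0.75 × 46.7 × 2.32 = 81.26 kip.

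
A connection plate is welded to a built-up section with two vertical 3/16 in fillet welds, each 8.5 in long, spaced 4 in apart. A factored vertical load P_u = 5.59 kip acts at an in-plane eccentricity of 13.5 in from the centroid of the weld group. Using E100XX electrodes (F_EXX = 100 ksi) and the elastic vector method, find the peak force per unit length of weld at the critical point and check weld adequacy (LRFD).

f_max ≈ 2.24 kip/in; adequate

Total weld length L_w = 17 in. Treat welds as unit-width lines.
Polar moment about centroid: J = 2[d³/12 + d(b/2)²] = 2[8.5³/12 + 8.5×2²] = 170.4 in³.
Direct shear f_v = P/L_w = 5.59 / 17 = 0.3288 kip/in (vertical).
Torsion M = P·e = 5.59 × 13.5 = 75.465 kip·in.
Critical point at (x, y) = (2, 4.25) from centroid. f_tx = M·y/J = 1.883 kip/in; f_ty = M·x/J = 0.886 kip/in.
Resultant f_max = √[f_tx² + (f_v + f_ty)²] = √[1.883² + (0.3288 + 0.886)²] = 2.241 kip/in.
Capacity per unit length: φr_n = 0.75 × 0.6 × 100 × (0.707 × 0.1875) = 5.965 kip/in.
2.241 ≤ 5.965 → adequate.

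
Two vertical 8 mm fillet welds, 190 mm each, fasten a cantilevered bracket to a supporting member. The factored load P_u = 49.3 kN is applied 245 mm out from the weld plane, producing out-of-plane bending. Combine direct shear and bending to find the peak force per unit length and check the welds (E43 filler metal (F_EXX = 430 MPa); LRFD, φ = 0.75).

f_max ≈ 1010 N/mm; adequate

L_w = 2 × 190 = 380 mm; section modulus (unit throat) S = 2 × L²/6 = 12030 mm².
Direct shear f_v = P/L_w = 49.3×10³/380 = 129.7 N/mm.
Moment M = P × e = 49.3×10³ × 245 = 12078000 N·mm; bending f_b = M/S = 1004 N/mm.
f_max = √(f_v² + f_b²) = √(129.7² + 1004²) = 1012 N/mm.
φr_n = 0.75 × 0.6 × 430 × (0.707 × 8) = 1094 N/mm → adequate.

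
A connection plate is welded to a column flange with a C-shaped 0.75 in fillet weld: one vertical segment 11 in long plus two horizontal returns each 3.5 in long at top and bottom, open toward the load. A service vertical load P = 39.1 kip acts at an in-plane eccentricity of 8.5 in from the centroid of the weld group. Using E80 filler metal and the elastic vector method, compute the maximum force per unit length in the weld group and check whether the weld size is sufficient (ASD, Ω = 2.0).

f_max ≈ 7.24 kip/in; adequate

E80XX → F_EXX = 80 ksi.
Total weld length L_w = 18 in. Treat welds as unit-width lines.
Centroid: x̄ = 2×3.5×1.75 / 18 = 0.6806 in from the vertical weld.
Polar moment about centroid: J = I_x + I_y = [11³/12 + 2×3.5×5.5²] + [11×0.6806² + 2(3.5³/12 + 3.5×1.069²)] = 342.9 in³.
Direct shear f_v = P/L_w = 39.1 / 18 = 2.172 kip/in (vertical).
Torsion M = P·e = 39.1 × 8.5 = 332.35 kip·in.
Critical point at (x, y) = (2.819, 5.5) from centroid. f_tx = M·y/J = 5.331 kip/in; f_ty = M·x/J = 2.733 kip/in.
Resultant f_max = √[f_tx² + (f_v + f_ty)²] = √[5.331² + (2.172 + 2.733)²] = 7.244 kip/in.
Capacity per unit length: r_n/Ω = (1/2.0) × 0.6 × 80 × (0.707 × 0.75) = 12.73 kip/in.
7.244 ≤ 12.73 → adequate.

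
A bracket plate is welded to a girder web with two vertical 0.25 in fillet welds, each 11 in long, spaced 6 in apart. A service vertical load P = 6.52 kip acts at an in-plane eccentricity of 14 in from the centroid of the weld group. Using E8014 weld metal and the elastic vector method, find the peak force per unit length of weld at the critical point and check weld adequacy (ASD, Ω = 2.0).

f_max ≈ 1.53 kip/in; adequate

E80XX → F_EXX = 80 ksi.
Total weld length L_w = 22 in. Treat welds as unit-width lines.
Polar moment about centroid: J = 2[d³/12 + d(b/2)²] = 2[11³/12 + 11×3²] = 419.8 in³.
Direct shear f_v = P/L_w = 6.52 / 22 = 0.2964 kip/in (vertical).
Torsion M = P·e = 6.52 × 14 = 91.28 kip·in.
Critical point at (x, y) = (3, 5.5) from centroid. f_tx = M·y/J = 1.196 kip/in; f_ty = M·x/J = 0.6523 kip/in.
Resultant f_max = √[f_tx² + (f_v + f_ty)²] = √[1.196² + (0.2964 + 0.6523)²] = 1.526 kip/in.
Capacity per unit length: r_n/Ω = (1/2.0) × 0.6 × 80 × (0.707 × 0.25) = 4.242 kip/in.
1.526 ≤ 4.242 → adequate.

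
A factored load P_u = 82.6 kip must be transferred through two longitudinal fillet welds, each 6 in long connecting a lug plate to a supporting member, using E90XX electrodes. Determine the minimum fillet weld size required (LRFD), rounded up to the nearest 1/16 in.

E90XX → F_EXX = 90 ksi.
Total weld length L = 12 in.
Required throat t_e = P_u / (φ × 0.6 F_EXX × L) = 82.6 / (0.75 × 0.6 × 90 × 12) = 0.17 in.
Required leg w = t_e / 0.707 = 0.2404 in → use 1/4 in.

w = 1/4 in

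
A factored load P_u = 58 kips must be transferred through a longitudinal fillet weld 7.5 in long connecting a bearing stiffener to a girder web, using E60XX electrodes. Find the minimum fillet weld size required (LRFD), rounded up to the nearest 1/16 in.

w = 7/16 in

E60XX → F_EXX = 60 ksi.
Total weld length L = 7.5 in.
Required throat t_e = P_u / (φ × 0.6 F_EXX × L) = 58 / (0.75 × 0.6 × 60 × 7.5) = 0.2864 in.
Required leg w = t_e / 0.707 = 0.4051 in → use 7/16 in.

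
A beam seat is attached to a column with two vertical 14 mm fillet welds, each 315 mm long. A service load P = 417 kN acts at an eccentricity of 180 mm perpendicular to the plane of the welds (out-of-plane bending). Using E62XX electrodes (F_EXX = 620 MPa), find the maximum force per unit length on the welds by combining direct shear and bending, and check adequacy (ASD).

L_w = 2 × 315 = 630 mm; section modulus (unit throat) S = 2 × L²/6 = 33080 mm².
Direct shear f_v = P/L_w = 417×10³/630 = 661.9 N/mm.
Moment M = P × e = 417×10³ × 180 = 75060000 N·mm; bending f_b = M/S = 2269 N/mm.
f_max = √(f_v² + f_b²) = √(661.9² + 2269²) = 2364 N/mm.
r_n/Ω = (1/2.0) × 0.6 × 620 × (0.707 × 14) = 1841 N/mm → NOT adequate.

f_max ≈ 2360 N/mm; NOT adequate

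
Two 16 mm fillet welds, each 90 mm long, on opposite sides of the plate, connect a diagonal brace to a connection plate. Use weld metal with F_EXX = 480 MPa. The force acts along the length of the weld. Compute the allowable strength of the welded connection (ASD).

R_n/Ω ≈ 293 kN

Effective throat t_e = 0.707 × 16 = 11.31 mm.
Total length L = 180 mm; A_we = 11.31 × 180 = 2036 mm².
F_nw = 0.6 F_EXX = 0.6 × 480 = 288 MPa.
R_n = 288 × 2036 × 10⁻³ = 586.4 kN; R_n/Ω = 586.4/2.0 = 293.2 kN.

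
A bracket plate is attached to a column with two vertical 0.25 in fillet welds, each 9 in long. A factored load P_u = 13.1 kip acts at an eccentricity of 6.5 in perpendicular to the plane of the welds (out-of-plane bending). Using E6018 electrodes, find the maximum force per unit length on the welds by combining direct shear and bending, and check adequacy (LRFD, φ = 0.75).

f_max ≈ 3.24 kip/in; adequate

E60XX → F_EXX = 60 ksi.
L_w = 2 × 9 = 18 in; section modulus (unit throat) S = 2 × L²/6 = 27 in².
Direct shear f_v = P/L_w = 13.1/18 = 0.7278 kip/in.
Moment M = P × e = 13.1 × 6.5 = 85.15 kip·in; bending f_b = M/S = 3.154 kip/in.
f_max = √(f_v² + f_b²) = √(0.7278² + 3.154²) = 3.237 kip/in.
φr_n = 0.75 × 0.6 × 60 × (0.707 × 0.25) = 4.772 kip/in → adequate.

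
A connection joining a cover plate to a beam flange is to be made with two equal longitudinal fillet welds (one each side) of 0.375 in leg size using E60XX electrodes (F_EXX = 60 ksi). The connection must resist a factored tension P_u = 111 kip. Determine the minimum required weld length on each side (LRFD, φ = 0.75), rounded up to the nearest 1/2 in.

Throat t_e = 0.707 × 0.375 = 0.2651 in.
φr_n = 0.75 × 0.6 × 60 × 0.2651 = 7.158 kip/in.
L_req = P_u / φr_n = 111 / 7.158 = 15.51 in total.
Per side: 15.51 / 2 = 7.753 in.
Round up → use L = 8 in on each side.

L = 8 in on each side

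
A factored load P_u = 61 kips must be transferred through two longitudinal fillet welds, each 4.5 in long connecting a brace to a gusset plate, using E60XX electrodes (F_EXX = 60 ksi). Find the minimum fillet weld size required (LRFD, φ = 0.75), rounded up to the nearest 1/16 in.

w = 3/8 in

Total weld length L = 9 in.
Required throat t_e = P_u / (φ × 0.6 F_EXX × L) = 61 / (0.75 × 0.6 × 60 × 9) = 0.251 in.
Required leg w = t_e / 0.707 = 0.3551 in → use 3/8 in.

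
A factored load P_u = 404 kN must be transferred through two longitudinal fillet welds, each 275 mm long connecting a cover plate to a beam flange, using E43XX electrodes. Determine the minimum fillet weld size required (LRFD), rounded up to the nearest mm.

E43XX → F_EXX = 430 MPa.
Total weld length L = 550 mm.
Required throat t_e = P_u / (φ × 0.6 F_EXX × L) = 404 / (0.75 × 0.6 × 430 × 550 × 10⁻³) = 3.796 mm.
Required leg w = t_e / 0.707 = 5.369 mm → use 6 mm.

w = 6 mm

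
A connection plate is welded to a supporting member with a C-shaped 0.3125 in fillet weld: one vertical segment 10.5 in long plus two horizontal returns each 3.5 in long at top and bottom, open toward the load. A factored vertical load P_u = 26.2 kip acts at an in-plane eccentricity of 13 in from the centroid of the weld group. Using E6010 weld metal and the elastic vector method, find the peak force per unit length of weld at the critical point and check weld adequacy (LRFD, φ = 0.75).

E60XX → F_EXX = 60 ksi.
Total weld length L_w = 17.5 in. Treat welds as unit-width lines.
Centroid: x̄ = 2×3.5×1.75 / 17.5 = 0.7 in from the vertical weld.
Polar moment about centroid: J = I_x + I_y = [10.5³/12 + 2×3.5×5.25²] + [10.5×0.7² + 2(3.5³/12 + 3.5×1.05²)] = 309.4 in³.
Direct shear f_v = P/L_w = 26.2 / 17.5 = 1.497 kip/in (vertical).
Torsion M = P·e = 26.2 × 13 = 340.6 kip·in.
Critical point at (x, y) = (2.8, 5.25) from centroid. f_tx = M·y/J = 5.779 kip/in; f_ty = M·x/J = 3.082 kip/in.
Resultant f_max = √[f_tx² + (f_v + f_ty)²] = √[5.779² + (1.497 + 3.082)²] = 7.374 kip/in.
Capacity per unit length: φr_n = 0.75 × 0.6 × 60 × (0.707 × 0.3125) = 5.965 kip/in.
7.374 > 5.965 → NOT adequate.

f_max ≈ 7.37 kip/in; NOT adequate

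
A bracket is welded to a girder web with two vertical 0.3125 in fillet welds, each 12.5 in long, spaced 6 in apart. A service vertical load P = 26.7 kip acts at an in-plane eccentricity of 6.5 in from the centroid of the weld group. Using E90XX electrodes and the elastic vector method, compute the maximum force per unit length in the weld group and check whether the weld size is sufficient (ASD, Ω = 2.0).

E90XX → F_EXX = 90 ksi.
Total weld length L_w = 25 in. Treat welds as unit-width lines.
Polar moment about centroid: J = 2[d³/12 + d(b/2)²] = 2[12.5³/12 + 12.5×3²] = 550.5 in³.
Direct shear f_v = P/L_w = 26.7 / 25 = 1.068 kip/in (vertical).
Torsion M = P·e = 26.7 × 6.5 = 173.55 kip·in.
Critical point at (x, y) = (3, 6.25) from centroid. f_tx = M·y/J = 1.97 kip/in; f_ty = M·x/J = 0.9457 kip/in.
Resultant f_max = √[f_tx² + (f_v + f_ty)²] = √[1.97² + (1.068 + 0.9457)²] = 2.817 kip/in.
Capacity per unit length: r_n/Ω = (1/2.0) × 0.6 × 90 × (0.707 × 0.3125) = 5.965 kip/in.
2.817 ≤ 5.965 → adequate.

f_max ≈ 2.82 kip/in; adequate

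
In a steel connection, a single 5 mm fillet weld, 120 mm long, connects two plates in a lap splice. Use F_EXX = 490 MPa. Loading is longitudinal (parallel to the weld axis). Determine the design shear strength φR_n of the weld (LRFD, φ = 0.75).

φR_n ≈ 93.5 kN

Effective throat t_e = 0.707 × 5 = 3.535 mm.
Total length L = 120 mm; A_we = 3.535 × 120 = 424.2 mm².
F_nw = 0.6 F_EXX = 0.6 × 490 = 294 MPa.
φR_n = 0.75 × 294 × 424.2 × 10⁻³ = 93.54 kN.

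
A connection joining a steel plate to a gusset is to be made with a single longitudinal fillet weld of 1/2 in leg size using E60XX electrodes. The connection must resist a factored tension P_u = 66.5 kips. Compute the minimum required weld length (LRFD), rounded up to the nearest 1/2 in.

L = 7 in

E60XX → F_EXX = 60 ksi.
Throat t_e = 0.707 × 0.5 = 0.3535 in.
φr_n = 0.75 × 0.6 × 60 × 0.3535 = 9.544 kips/in.
L_req = P_u / φr_n = 66.5 / 9.544 = 6.967 in total.
Round up → use L = 7 in.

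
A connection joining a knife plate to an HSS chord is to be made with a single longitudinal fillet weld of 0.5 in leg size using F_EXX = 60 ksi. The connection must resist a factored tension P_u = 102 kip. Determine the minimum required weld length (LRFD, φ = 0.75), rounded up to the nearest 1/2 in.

L = 11 in

Throat t_e = 0.707 × 0.5 = 0.3535 in.
φr_n = 0.75 × 0.6 × 60 × 0.3535 = 9.544 kip/in.
L_req = P_u / φr_n = 102 / 9.544 = 10.69 in total.
Round up → use L = 11 in.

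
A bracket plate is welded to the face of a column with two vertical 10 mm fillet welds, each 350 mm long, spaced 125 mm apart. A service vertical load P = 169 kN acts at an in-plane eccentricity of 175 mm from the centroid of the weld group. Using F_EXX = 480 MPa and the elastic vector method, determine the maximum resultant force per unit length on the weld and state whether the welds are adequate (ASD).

f_max ≈ 677 N/mm; adequate

Total weld length L_w = 700 mm. Treat welds as unit-width lines.
Polar moment about centroid: J = 2[d³/12 + d(b/2)²] = 2[350³/12 + 350×62.5²] = 9880000 mm³.
Direct shear f_v = P/L_w = 169×10³ / 700 = 241.4 N/mm (vertical).
Torsion M = P·e = 169×10³ × 175 = 29575000 N·mm.
Critical point at (x, y) = (62.5, 175) from centroid. f_tx = M·y/J = 523.8 N/mm; f_ty = M·x/J = 187.1 N/mm.
Resultant f_max = √[f_tx² + (f_v + f_ty)²] = √[523.8² + (241.4 + 187.1)²] = 676.8 N/mm.
Capacity per unit length: r_n/Ω = (1/2.0) × 0.6 × 480 × (0.707 × 10) = 1018 N/mm.
676.8 ≤ 1018 → adequate.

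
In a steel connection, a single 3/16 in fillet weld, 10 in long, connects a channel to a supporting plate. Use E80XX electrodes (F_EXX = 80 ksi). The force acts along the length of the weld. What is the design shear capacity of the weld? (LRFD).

φR_n ≈ 47.7 kips

Effective throat t_e = 0.707 × 0.1875 = 0.1326 in.
Total length L = 10 in; A_we = 0.1326 × 10 = 1.326 in².
F_nw = 0.6 F_EXX = 0.6 × 80 = 48 ksi.
φR_n = 0.75 × 48 × 1.326 = 47.72 kips.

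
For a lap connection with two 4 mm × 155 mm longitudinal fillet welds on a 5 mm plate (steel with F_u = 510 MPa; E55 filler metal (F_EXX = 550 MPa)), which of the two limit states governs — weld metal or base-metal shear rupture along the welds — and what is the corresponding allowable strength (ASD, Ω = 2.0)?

t_e = 0.707 × 4 = 2.828 mm; L = 310 mm.
Weld metal: R_n/Ω = (1/2.0) × 0.6 × 550 × 2.828 × 310 × 10⁻³ = 144.7 kN.
Base metal (shear rupture): R_n/Ω = (1/2.0) × 0.6 × 510 × 5 × 310 × 10⁻³ = 237.2 kN.
Governing: weld metal.

R_n/Ω ≈ 145 kN (weld metal governs)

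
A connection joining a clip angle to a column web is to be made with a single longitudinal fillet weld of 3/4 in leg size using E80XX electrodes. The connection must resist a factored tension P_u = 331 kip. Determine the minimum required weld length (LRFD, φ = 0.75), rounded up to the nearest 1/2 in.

L = 17.5 in

E80XX → F_EXX = 80 ksi.
Throat t_e = 0.707 × 0.75 = 0.5302 in.
φr_n = 0.75 × 0.6 × 80 × 0.5302 = 19.09 kip/in.
L_req = P_u / φr_n = 331 / 19.09 = 17.34 in total.
Round up → use L = 17.5 in.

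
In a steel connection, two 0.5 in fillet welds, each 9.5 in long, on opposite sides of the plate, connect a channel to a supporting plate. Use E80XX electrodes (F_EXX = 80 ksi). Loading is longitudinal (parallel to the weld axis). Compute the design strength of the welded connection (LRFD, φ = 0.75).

φR_n ≈ 242 kip

Effective throat t_e = 0.707 × 0.5 = 0.3535 in.
Total length L = 19 in; A_we = 0.3535 × 19 = 6.716 in².
F_nw = 0.6 F_EXX = 0.6 × 80 = 48 ksi.
φR_n = 0.75 × 48 × 6.716 = 241.8 kip.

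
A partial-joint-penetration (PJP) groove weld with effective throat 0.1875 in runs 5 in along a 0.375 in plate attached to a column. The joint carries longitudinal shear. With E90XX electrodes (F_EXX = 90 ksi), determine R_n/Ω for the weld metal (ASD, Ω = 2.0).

R_n/Ω ≈ 25.3 kip

Effective throat (given) t_e = 0.1875 in.
A_we = 0.1875 × 5 = 0.9375 in².
F_nw = 0.6 F_EXX = 54 ksi.
R_n/Ω = (54 × 0.9375) / 2.0 = 25.31 kip.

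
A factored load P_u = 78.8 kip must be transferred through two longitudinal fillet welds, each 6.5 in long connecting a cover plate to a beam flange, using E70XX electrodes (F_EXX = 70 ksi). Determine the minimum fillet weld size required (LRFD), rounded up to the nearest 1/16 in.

Total weld length L = 13 in.
Required throat t_e = P_u / (φ × 0.6 F_EXX × L) = 78.8 / (0.75 × 0.6 × 70 × 13) = 0.1924 in.
Required leg w = t_e / 0.707 = 0.2722 in → use 5/16 in.

w = 5/16 in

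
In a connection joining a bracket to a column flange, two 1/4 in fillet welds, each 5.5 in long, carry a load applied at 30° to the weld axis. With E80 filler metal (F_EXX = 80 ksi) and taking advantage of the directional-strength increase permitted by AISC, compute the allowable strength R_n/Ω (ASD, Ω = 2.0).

t_e = 0.707 × 0.25 = 0.1767 in; A_we = 0.1767 × 11 = 1.944 in².
Directional factor: 1.0 + 0.5 sin^1.5(30°) = 1.177.
F_nw = 0.6 × 80 × 1.177 = 56.49 ksi.
R_n/Ω = (56.49 × 1.944) / 2.0 = 54.91 kips.

R_n/Ω ≈ 54.9 kips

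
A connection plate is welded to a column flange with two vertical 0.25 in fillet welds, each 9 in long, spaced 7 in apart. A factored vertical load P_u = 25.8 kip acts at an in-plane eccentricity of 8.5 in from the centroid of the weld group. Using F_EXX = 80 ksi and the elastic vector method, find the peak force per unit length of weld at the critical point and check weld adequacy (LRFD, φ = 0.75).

Total weld length L_w = 18 in. Treat welds as unit-width lines.
Polar moment about centroid: J = 2[d³/12 + d(b/2)²] = 2[9³/12 + 9×3.5²] = 342 in³.
Direct shear f_v = P/L_w = 25.8 / 18 = 1.433 kip/in (vertical).
Torsion M = P·e = 25.8 × 8.5 = 219.3 kip·in.
Critical point at (x, y) = (3.5, 4.5) from centroid. f_tx = M·y/J = 2.886 kip/in; f_ty = M·x/J = 2.244 kip/in.
Resultant f_max = √[f_tx² + (f_v + f_ty)²] = √[2.886² + (1.433 + 2.244)²] = 4.675 kip/in.
Capacity per unit length: φr_n = 0.75 × 0.6 × 80 × (0.707 × 0.25) = 6.363 kip/in.
4.675 ≤ 6.363 → adequate.

f_max ≈ 4.67 kip/in; adequate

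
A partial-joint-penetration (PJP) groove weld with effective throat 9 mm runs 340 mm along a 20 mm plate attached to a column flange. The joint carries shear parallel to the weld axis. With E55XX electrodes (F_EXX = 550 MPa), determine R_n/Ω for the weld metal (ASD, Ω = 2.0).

Effective throat (given) t_e = 9 mm.
A_we = 9 × 340 = 3060 mm².
F_nw = 0.6 F_EXX = 330 MPa.
R_n/Ω = (330 × 3060) / 2.0 × 10⁻³ = 504.9 kN.

R_n/Ω ≈ 505 kN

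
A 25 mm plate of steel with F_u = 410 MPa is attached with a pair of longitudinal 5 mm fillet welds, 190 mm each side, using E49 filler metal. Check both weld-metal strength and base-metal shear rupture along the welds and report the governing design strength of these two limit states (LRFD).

φR_n ≈ 296 kN (weld metal governs)

E49XX → F_EXX = 490 MPa.
t_e = 0.707 × 5 = 3.535 mm; L = 380 mm.
Weld metal: φR_n = 0.75 × 0.6 × 490 × 3.535 × 380 × 10⁻³ = 296.2 kN.
Base metal (shear rupture): φR_n = 0.75 × 0.6 × 410 × 25 × 380 × 10⁻³ = 1753 kN.
Governing: weld metal.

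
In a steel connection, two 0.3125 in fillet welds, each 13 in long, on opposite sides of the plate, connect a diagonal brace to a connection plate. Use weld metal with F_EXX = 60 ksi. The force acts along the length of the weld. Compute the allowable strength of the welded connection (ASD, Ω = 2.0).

R_n/Ω ≈ 103 kip

Effective throat t_e = 0.707 × 0.3125 = 0.2209 in.
Total length L = 26 in; A_we = 0.2209 × 26 = 5.744 in².
F_nw = 0.6 F_EXX = 0.6 × 60 = 36 ksi.
R_n = 36 × 5.744 = 206.8 kip; R_n/Ω = 206.8/2.0 = 103.4 kip.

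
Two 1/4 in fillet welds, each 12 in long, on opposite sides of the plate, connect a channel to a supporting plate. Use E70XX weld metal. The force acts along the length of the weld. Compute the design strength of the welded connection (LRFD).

φR_n ≈ 134 kips

E70XX → F_EXX = 70 ksi.
Effective throat t_e = 0.707 × 0.25 = 0.1767 in.
Total length L = 24 in; A_we = 0.1767 × 24 = 4.242 in².
F_nw = 0.6 F_EXX = 0.6 × 70 = 42 ksi.
φR_n = 0.75 × 42 × 4.242 = 133.6 kips.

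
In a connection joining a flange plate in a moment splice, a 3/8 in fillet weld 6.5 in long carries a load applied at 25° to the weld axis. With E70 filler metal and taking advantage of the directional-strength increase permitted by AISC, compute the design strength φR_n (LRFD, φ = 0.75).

φR_n ≈ 61.7 kips

E70XX → F_EXX = 70 ksi.
t_e = 0.707 × 0.375 = 0.2651 in; A_we = 0.2651 × 6.5 = 1.723 in².
Directional factor: 1.0 + 0.5 sin^1.5(25°) = 1.137.
F_nw = 0.6 × 70 × 1.137 = 47.77 ksi.
φR_n = 0.75 × 47.77 × 1.723 = 61.74 kips.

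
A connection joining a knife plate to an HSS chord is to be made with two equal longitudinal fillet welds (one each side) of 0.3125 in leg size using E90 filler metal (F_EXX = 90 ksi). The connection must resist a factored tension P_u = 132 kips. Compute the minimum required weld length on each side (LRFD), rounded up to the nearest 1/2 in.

L = 7.5 in on each side

Throat t_e = 0.707 × 0.3125 = 0.2209 in.
φr_n = 0.75 × 0.6 × 90 × 0.2209 = 8.948 kips/in.
L_req = P_u / φr_n = 132 / 8.948 = 14.75 in total.
Per side: 14.75 / 2 = 7.376 in.
Round up → use L = 7.5 in on each side.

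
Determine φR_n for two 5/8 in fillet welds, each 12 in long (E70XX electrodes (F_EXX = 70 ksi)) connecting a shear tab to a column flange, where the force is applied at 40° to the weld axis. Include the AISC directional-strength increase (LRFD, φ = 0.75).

t_e = 0.707 × 0.625 = 0.4419 in; A_we = 0.4419 × 24 = 10.6 in².
Directional factor: 1.0 + 0.5 sin^1.5(40°) = 1.258.
F_nw = 0.6 × 70 × 1.258 = 52.82 ksi.
φR_n = 0.75 × 52.82 × 10.6 = 420.1 kips.

φR_n ≈ 420 kips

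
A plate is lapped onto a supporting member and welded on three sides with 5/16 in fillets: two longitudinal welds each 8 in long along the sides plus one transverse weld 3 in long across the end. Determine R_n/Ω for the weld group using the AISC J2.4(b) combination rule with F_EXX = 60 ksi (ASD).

R_n/Ω ≈ 75.6 kips

t_e = 0.707 × 0.3125 = 0.2209 in.
R_nwl = 0.6 × 60 × 0.2209 × 16 = 127.3 kips (longitudinal, 2 welds).
R_nwt = 0.6 × 60 × 0.2209 × 3 = 23.86 kips (transverse, base value).
(i) R_nwl + R_nwt = 151.1 kips; (ii) 0.85 R_nwl + 1.5 R_nwt = 144 kips.
R_n = max = 151.1 kips [governs: (i)]; R_n/Ω = 75.56 kips.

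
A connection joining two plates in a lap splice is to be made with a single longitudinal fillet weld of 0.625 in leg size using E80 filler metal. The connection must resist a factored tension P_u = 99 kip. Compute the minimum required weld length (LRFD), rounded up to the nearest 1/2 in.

E80XX → F_EXX = 80 ksi.
Throat t_e = 0.707 × 0.625 = 0.4419 in.
φr_n = 0.75 × 0.6 × 80 × 0.4419 = 15.91 kip/in.
L_req = P_u / φr_n = 99 / 15.91 = 6.223 in total.
Round up → use L = 6.5 in.

L = 6.5 in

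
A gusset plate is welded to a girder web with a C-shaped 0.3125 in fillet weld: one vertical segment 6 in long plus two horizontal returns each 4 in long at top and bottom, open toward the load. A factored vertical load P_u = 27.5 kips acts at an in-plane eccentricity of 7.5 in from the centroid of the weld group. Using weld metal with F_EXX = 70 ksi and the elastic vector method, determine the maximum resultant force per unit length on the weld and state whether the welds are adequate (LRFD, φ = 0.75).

Total weld length L_w = 14 in. Treat welds as unit-width lines.
Centroid: x̄ = 2×4×2 / 14 = 1.143 in from the vertical weld.
Polar moment about centroid: J = I_x + I_y = [6³/12 + 2×4×3²] + [6×1.143² + 2(4³/12 + 4×0.8571²)] = 114.4 in³.
Direct shear f_v = P/L_w = 27.5 / 14 = 1.964 kip/in (vertical).
Torsion M = P·e = 27.5 × 7.5 = 206.25 kip·in.
Critical point at (x, y) = (2.857, 3) from centroid. f_tx = M·y/J = 5.41 kip/in; f_ty = M·x/J = 5.152 kip/in.
Resultant f_max = √[f_tx² + (f_v + f_ty)²] = √[5.41² + (1.964 + 5.152)²] = 8.939 kip/in.
Capacity per unit length: φr_n = 0.75 × 0.6 × 70 × (0.707 × 0.3125) = 6.96 kip/in.
8.939 > 6.96 → NOT adequate.

f_max ≈ 8.94 kip/in; NOT adequate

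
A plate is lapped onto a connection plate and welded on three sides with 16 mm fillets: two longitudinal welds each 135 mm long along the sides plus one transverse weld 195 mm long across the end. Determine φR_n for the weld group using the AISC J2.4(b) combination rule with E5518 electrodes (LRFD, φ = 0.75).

E55XX → F_EXX = 550 MPa.
t_e = 0.707 × 16 = 11.31 mm.
R_nwl = 0.6 × 550 × 11.31 × 270 × 10⁻³ = 1008 kN (longitudinal, 2 welds).
R_nwt = 0.6 × 550 × 11.31 × 195 × 10⁻³ = 727.9 kN (transverse, base value).
(i) R_nwl + R_nwt = 1736 kN; (ii) 0.85 R_nwl + 1.5 R_nwt = 1949 kN.
R_n = max = 1949 kN [governs: (ii)]; φR_n = 1461 kN.

φR_n ≈ 1460 kN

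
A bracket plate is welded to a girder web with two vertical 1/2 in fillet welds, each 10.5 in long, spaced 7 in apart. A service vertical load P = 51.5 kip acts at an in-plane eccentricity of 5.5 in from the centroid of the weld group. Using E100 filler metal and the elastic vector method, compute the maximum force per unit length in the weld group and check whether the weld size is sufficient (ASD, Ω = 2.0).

f_max ≈ 5.71 kip/in; adequate

E100XX → F_EXX = 100 ksi.
Total weld length L_w = 21 in. Treat welds as unit-width lines.
Polar moment about centroid: J = 2[d³/12 + d(b/2)²] = 2[10.5³/12 + 10.5×3.5²] = 450.2 in³.
Direct shear f_v = P/L_w = 51.5 / 21 = 2.452 kip/in (vertical).
Torsion M = P·e = 51.5 × 5.5 = 283.25 kip·in.
Critical point at (x, y) = (3.5, 5.25) from centroid. f_tx = M·y/J = 3.303 kip/in; f_ty = M·x/J = 2.202 kip/in.
Resultant f_max = √[f_tx² + (f_v + f_ty)²] = √[3.303² + (2.452 + 2.202)²] = 5.708 kip/in.
Capacity per unit length: r_n/Ω = (1/2.0) × 0.6 × 100 × (0.707 × 0.5) = 10.6 kip/in.
5.708 ≤ 10.6 → adequate.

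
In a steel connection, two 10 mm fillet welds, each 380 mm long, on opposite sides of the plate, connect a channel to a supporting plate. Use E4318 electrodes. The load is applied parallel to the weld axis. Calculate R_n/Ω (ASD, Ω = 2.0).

R_n/Ω ≈ 693 kN

E43XX → F_EXX = 430 MPa.
Effective throat t_e = 0.707 × 10 = 7.07 mm.
Total length L = 760 mm; A_we = 7.07 × 760 = 5373 mm².
F_nw = 0.6 F_EXX = 0.6 × 430 = 258 MPa.
R_n = 258 × 5373 × 10⁻³ = 1386 kN; R_n/Ω = 1386/2.0 = 693.1 kN.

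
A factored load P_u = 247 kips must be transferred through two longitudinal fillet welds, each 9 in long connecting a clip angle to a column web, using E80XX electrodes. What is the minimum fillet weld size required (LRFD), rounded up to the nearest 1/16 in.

E80XX → F_EXX = 80 ksi.
Total weld length L = 18 in.
Required throat t_e = P_u / (φ × 0.6 F_EXX × L) = 247 / (0.75 × 0.6 × 80 × 18) = 0.3812 in.
Required leg w = t_e / 0.707 = 0.5391 in → use 9/16 in.

w = 9/16 in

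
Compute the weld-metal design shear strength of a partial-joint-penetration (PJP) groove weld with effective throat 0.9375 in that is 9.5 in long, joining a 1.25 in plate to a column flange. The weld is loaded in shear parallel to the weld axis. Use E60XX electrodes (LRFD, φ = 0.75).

E60XX → F_EXX = 60 ksi.
Effective throat (given) t_e = 0.9375 in.
A_we = 0.9375 × 9.5 = 8.906 in².
F_nw = 0.6 F_EXX = 36 ksi.
φR_n = 0.75 × 36 × 8.906 = 240.5 kip.

φR_n ≈ 240 kip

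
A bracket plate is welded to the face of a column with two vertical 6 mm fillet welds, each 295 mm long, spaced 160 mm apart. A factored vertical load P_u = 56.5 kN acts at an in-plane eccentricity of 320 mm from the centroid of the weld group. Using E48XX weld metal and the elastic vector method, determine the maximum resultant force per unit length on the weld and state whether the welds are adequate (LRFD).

f_max ≈ 431 N/mm; adequate

E48XX → F_EXX = 480 MPa.
Total weld length L_w = 590 mm. Treat welds as unit-width lines.
Polar moment about centroid: J = 2[d³/12 + d(b/2)²] = 2[295³/12 + 295×80²] = 8055000 mm³.
Direct shear f_v = P/L_w = 56.5×10³ / 590 = 95.76 N/mm (vertical).
Torsion M = P·e = 56.5×10³ × 320 = 18080000 N·mm.
Critical point at (x, y) = (80, 147.5) from centroid. f_tx = M·y/J = 331.1 N/mm; f_ty = M·x/J = 179.6 N/mm.
Resultant f_max = √[f_tx² + (f_v + f_ty)²] = √[331.1² + (95.76 + 179.6)²] = 430.6 N/mm.
Capacity per unit length: φr_n = 0.75 × 0.6 × 480 × (0.707 × 6) = 916.3 N/mm.
430.6 ≤ 916.3 → adequate.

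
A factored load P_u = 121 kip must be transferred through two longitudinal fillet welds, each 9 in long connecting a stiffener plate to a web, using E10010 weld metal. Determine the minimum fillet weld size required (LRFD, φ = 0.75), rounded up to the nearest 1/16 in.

w = 1/4 in

E100XX → F_EXX = 100 ksi.
Total weld length L = 18 in.
Required throat t_e = P_u / (φ × 0.6 F_EXX × L) = 121 / (0.75 × 0.6 × 100 × 18) = 0.1494 in.
Required leg w = t_e / 0.707 = 0.2113 in → use 1/4 in.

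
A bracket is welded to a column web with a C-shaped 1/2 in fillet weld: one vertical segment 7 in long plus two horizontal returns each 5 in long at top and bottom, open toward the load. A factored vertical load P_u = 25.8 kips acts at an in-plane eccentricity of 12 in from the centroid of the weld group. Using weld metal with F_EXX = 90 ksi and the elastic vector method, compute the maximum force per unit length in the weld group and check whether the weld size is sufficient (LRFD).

Total weld length L_w = 17 in. Treat welds as unit-width lines.
Centroid: x̄ = 2×5×2.5 / 17 = 1.471 in from the vertical weld.
Polar moment about centroid: J = I_x + I_y = [7³/12 + 2×5×3.5²] + [7×1.471² + 2(5³/12 + 5×1.029²)] = 197.7 in³.
Direct shear f_v = P/L_w = 25.8 / 17 = 1.518 kip/in (vertical).
Torsion M = P·e = 25.8 × 12 = 309.6 kip·in.
Critical point at (x, y) = (3.529, 3.5) from centroid. f_tx = M·y/J = 5.482 kip/in; f_ty = M·x/J = 5.528 kip/in.
Resultant f_max = √[f_tx² + (f_v + f_ty)²] = √[5.482² + (1.518 + 5.528)²] = 8.928 kip/in.
Capacity per unit length: φr_n = 0.75 × 0.6 × 90 × (0.707 × 0.5) = 14.32 kip/in.
8.928 ≤ 14.32 → adequate.

f_max ≈ 8.93 kip/in; adequate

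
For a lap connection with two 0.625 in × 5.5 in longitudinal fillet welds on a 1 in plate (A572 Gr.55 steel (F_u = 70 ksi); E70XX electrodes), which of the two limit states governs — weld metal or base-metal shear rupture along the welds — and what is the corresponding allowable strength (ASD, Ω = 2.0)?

R_n/Ω ≈ 102 kips (weld metal governs)

E70XX → F_EXX = 70 ksi.
t_e = 0.707 × 0.625 = 0.4419 in; L = 11 in.
Weld metal: R_n/Ω = (1/2.0) × 0.6 × 70 × 0.4419 × 11 = 102.1 kips.
Base metal (shear rupture): R_n/Ω = (1/2.0) × 0.6 × 70 × 1 × 11 = 231 kips.
Governing: weld metal.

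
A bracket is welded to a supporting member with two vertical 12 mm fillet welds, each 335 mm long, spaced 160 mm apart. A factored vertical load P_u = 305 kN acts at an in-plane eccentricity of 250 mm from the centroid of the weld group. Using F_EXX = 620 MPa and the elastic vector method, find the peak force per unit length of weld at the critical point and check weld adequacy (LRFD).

f_max ≈ 1590 N/mm; adequate

Total weld length L_w = 670 mm. Treat welds as unit-width lines.
Polar moment about centroid: J = 2[d³/12 + d(b/2)²] = 2[335³/12 + 335×80²] = 10550000 mm³.
Direct shear f_v = P/L_w = 305×10³ / 670 = 455.2 N/mm (vertical).
Torsion M = P·e = 305×10³ × 250 = 76250000 N·mm.
Critical point at (x, y) = (80, 167.5) from centroid. f_tx = M·y/J = 1210 N/mm; f_ty = M·x/J = 578 N/mm.
Resultant f_max = √[f_tx² + (f_v + f_ty)²] = √[1210² + (455.2 + 578)²] = 1591 N/mm.
Capacity per unit length: φr_n = 0.75 × 0.6 × 620 × (0.707 × 12) = 2367 N/mm.
1591 ≤ 2367 → adequate.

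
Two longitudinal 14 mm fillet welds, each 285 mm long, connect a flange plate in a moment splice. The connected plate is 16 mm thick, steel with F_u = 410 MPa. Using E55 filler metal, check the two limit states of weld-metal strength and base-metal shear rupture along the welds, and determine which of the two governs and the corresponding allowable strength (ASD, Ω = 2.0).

R_n/Ω ≈ 931 kN (weld metal governs)

E55XX → F_EXX = 550 MPa.
t_e = 0.707 × 14 = 9.898 mm; L = 570 mm.
Weld metal: R_n/Ω = (1/2.0) × 0.6 × 550 × 9.898 × 570 × 10⁻³ = 930.9 kN.
Base metal (shear rupture): R_n/Ω = (1/2.0) × 0.6 × 410 × 16 × 570 × 10⁻³ = 1122 kN.
Governing: weld metal.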